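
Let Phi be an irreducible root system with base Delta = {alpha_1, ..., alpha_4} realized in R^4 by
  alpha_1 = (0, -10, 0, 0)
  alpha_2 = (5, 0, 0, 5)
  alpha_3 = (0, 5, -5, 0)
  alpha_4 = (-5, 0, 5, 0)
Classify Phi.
C_4

Compute the Cartan integers a_ij = 2(alpha_i, alpha_j)/(alpha_j, alpha_j); the resulting 4x4 Cartan matrix is
[[2, 0, -2, 0], [0, 2, 0, -1], [-1, 0, 2, -1], [0, -1, -1, 2]].
The roots have two lengths (squared-length ratio 2:1); the short ones are alpha_{2,3,4}. The associated Dynkin diagram is a chain of 4 nodes with a double edge at one end; the terminal node there is the unique long simple root (C_4), so the type is C_4 (the algebra sp(8)).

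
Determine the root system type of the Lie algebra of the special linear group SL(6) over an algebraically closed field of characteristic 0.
This is sl(6), which has dimension 6^2 - 1 = 35 and rank 6 - 1 = 5 (a Cartan subalgebra is the diagonal traceless matrices). In the classification of classical Lie algebras, the special linear algebra sl(n+1) has type A_n; here n = 5, so the Dynkin diagram is a chain of 5 nodes with single edges (A_5). Hence the type is A_5.

A_5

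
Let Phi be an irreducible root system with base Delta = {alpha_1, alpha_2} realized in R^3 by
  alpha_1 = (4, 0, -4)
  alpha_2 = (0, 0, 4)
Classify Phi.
type B_2

Compute the Cartan integers a_ij = 2(alpha_i, alpha_j)/(alpha_j, alpha_j); the resulting 2x2 Cartan matrix is
[[2, -2], [-1, 2]].
The roots have two lengths (squared-length ratio 2:1); the short ones are alpha_{2}. The associated Dynkin diagram is a chain of 2 nodes with a double edge at one end; the terminal node there is the unique short simple root (B_2), so the type is B_2 (the algebra so(5)).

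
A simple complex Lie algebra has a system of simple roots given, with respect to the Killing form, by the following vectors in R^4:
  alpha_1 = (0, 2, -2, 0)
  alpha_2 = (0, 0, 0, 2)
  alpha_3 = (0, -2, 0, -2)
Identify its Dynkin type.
B_3

Compute the Cartan integers a_ij = 2(alpha_i, alpha_j)/(alpha_j, alpha_j); the resulting 3x3 Cartan matrix is
[[2, 0, -1], [0, 2, -1], [-1, -2, 2]].
The roots have two lengths (squared-length ratio 2:1); the short ones are alpha_{2}. The associated Dynkin diagram is a chain of 3 nodes with a double edge at one end; the terminal node there is the unique short simple root (B_3), so the type is B_3 (the algebra so(7)).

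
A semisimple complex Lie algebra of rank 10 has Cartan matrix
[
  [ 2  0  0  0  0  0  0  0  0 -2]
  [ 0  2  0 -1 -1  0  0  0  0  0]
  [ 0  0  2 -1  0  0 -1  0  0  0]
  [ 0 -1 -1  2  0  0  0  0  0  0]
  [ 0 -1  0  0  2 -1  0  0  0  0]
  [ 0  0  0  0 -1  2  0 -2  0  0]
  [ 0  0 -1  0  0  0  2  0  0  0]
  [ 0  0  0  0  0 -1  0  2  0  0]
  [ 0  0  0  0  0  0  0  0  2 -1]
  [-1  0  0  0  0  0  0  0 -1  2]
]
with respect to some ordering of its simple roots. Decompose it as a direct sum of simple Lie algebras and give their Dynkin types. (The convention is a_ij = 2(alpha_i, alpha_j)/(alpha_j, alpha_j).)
B_7 ⊕ C_3

The diagram associated to this matrix has two connected components: the simple roots {alpha_2, alpha_3, alpha_4, alpha_5, alpha_6, alpha_7, alpha_8} form a chain of 7 nodes with a double edge at one end; the terminal node there is the unique short simple root (B_7), and {alpha_1, alpha_9, alpha_10} form a chain of 3 nodes with a double edge at one end; the terminal node there is the unique long simple root (C_3). A semisimple Lie algebra decomposes uniquely as the direct sum of simple ideals, one per connected component of its Dynkin diagram, so g ≅ B_7 ⊕ C_3 (dimension 105 + 21 = 126).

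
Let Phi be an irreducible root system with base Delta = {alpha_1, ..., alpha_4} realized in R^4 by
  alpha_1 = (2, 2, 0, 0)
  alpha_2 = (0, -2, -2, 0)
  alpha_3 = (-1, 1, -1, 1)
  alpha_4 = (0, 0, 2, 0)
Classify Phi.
type F_4

Compute the Cartan integers a_ij = 2(alpha_i, alpha_j)/(alpha_j, alpha_j); the resulting 4x4 Cartan matrix is
[[2, -1, 0, 0], [-1, 2, 0, -2], [0, 0, 2, -1], [0, -1, -1, 2]].
The roots have two lengths (squared-length ratio 2:1); the short ones are alpha_{3,4}. The associated Dynkin diagram is a chain of 4 nodes with a double edge between the middle two (F_4), so the type is F_4.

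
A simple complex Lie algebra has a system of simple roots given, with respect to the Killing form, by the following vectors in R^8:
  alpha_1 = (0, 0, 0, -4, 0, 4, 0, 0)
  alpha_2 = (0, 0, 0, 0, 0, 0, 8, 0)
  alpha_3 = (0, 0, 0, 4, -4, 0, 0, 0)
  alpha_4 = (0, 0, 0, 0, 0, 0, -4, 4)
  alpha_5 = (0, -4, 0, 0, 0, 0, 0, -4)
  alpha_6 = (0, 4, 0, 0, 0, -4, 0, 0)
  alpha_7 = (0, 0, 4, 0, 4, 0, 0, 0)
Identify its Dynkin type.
Compute the Cartan integers a_ij = 2(alpha_i, alpha_j)/(alpha_j, alpha_j); the resulting 7x7 Cartan matrix is
[[2, 0, -1, 0, 0, -1, 0], [0, 2, 0, -2, 0, 0, 0], [-1, 0, 2, 0, 0, 0, -1], [0, -1, 0, 2, -1, 0, 0], [0, 0, 0, -1, 2, -1, 0], [-1, 0, 0, 0, -1, 2, 0], [0, 0, -1, 0, 0, 0, 2]].
The roots have two lengths (squared-length ratio 2:1); the short ones are alpha_{1,3,4,5,6,7}. The associated Dynkin diagram is a chain of 7 nodes with a double edge at one end; the terminal node there is the unique long simple root (C_7), so the type is C_7 (the algebra sp(14)).

type C_7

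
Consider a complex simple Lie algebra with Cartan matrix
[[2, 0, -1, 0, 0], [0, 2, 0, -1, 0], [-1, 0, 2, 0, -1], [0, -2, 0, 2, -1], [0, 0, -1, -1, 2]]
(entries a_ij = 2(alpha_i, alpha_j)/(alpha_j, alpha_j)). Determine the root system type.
The matrix has rank 5 with 2's on the diagonal. Reading the off-diagonal entries as Dynkin edges (a single edge where a_ij = a_ji = -1; a double or triple edge where a_ij * a_ji = 2 or 3), the diagram is a chain of 5 nodes with a double edge at one end; the terminal node there is the unique short simple root (B_5). One simple-root ordering that puts it in standard form is (alpha_1, alpha_3, alpha_5, alpha_4, alpha_2). So the algebra is type B_5, i.e. so(11).

B5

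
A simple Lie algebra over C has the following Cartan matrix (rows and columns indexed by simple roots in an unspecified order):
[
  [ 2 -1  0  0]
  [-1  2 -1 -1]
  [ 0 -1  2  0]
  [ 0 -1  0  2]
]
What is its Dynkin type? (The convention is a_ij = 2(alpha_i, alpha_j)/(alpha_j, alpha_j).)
D4

The matrix has rank 4 with 2's on the diagonal. Reading the off-diagonal entries as Dynkin edges (a single edge where a_ij = a_ji = -1; a double or triple edge where a_ij * a_ji = 2 or 3), the diagram is a chain of 2 nodes with a fork of two nodes at one end (D_4). One simple-root ordering that puts it in standard form is (alpha_1, alpha_2, alpha_4, alpha_3). So the algebra is type D_4, i.e. so(8).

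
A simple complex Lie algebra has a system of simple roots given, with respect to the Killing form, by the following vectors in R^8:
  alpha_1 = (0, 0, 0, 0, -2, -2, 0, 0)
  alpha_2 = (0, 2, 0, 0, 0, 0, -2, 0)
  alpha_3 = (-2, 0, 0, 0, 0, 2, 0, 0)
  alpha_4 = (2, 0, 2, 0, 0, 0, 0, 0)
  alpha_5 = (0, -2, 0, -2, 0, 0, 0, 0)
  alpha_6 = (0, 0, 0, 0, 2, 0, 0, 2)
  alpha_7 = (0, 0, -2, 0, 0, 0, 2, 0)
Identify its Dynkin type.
Compute the Cartan integers a_ij = 2(alpha_i, alpha_j)/(alpha_j, alpha_j); the resulting 7x7 Cartan matrix is
[[2, 0, -1, 0, 0, -1, 0], [0, 2, 0, 0, -1, 0, -1], [-1, 0, 2, -1, 0, 0, 0], [0, 0, -1, 2, 0, 0, -1], [0, -1, 0, 0, 2, 0, 0], [-1, 0, 0, 0, 0, 2, 0], [0, -1, 0, -1, 0, 0, 2]].
All simple roots have the same length, so the diagram is simply laced. The associated Dynkin diagram is a chain of 7 nodes with single edges (A_7), so the type is A_7 (the algebra sl(8)).

A7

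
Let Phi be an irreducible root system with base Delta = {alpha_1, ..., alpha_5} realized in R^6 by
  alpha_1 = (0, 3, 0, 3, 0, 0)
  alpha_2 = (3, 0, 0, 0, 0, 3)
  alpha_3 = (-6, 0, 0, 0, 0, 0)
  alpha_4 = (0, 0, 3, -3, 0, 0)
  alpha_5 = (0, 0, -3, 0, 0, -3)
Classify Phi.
Compute the Cartan integers a_ij = 2(alpha_i, alpha_j)/(alpha_j, alpha_j); the resulting 5x5 Cartan matrix is
[[2, 0, 0, -1, 0], [0, 2, -1, 0, -1], [0, -2, 2, 0, 0], [-1, 0, 0, 2, -1], [0, -1, 0, -1, 2]].
The roots have two lengths (squared-length ratio 2:1); the short ones are alpha_{1,2,4,5}. The associated Dynkin diagram is a chain of 5 nodes with a double edge at one end; the terminal node there is the unique long simple root (C_5), so the type is C_5 (the algebra sp(10)).

type C_5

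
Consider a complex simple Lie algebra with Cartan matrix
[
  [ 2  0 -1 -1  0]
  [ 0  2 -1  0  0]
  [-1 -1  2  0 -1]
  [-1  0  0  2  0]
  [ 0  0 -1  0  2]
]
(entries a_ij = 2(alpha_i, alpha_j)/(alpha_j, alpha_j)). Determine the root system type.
D5

The matrix has rank 5 with 2's on the diagonal. Reading the off-diagonal entries as Dynkin edges (a single edge where a_ij = a_ji = -1; a double or triple edge where a_ij * a_ji = 2 or 3), the diagram is a chain of 3 nodes with a fork of two nodes at one end (D_5). One simple-root ordering that puts it in standard form is (alpha_4, alpha_1, alpha_3, alpha_2, alpha_5). So the algebra is type D_5, i.e. so(10).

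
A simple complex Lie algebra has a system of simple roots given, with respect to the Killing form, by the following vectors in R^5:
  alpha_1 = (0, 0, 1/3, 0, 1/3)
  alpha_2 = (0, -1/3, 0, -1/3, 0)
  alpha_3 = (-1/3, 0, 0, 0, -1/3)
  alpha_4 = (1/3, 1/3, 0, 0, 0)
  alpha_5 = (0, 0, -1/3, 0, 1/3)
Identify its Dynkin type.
D_5 (so(10))

Compute the Cartan integers a_ij = 2(alpha_i, alpha_j)/(alpha_j, alpha_j); the resulting 5x5 Cartan matrix is
[[2, 0, -1, 0, 0], [0, 2, 0, -1, 0], [-1, 0, 2, -1, -1], [0, -1, -1, 2, 0], [0, 0, -1, 0, 2]].
All simple roots have the same length, so the diagram is simply laced. The associated Dynkin diagram is a chain of 3 nodes with a fork of two nodes at one end (D_5), so the type is D_5 (the algebra so(10)).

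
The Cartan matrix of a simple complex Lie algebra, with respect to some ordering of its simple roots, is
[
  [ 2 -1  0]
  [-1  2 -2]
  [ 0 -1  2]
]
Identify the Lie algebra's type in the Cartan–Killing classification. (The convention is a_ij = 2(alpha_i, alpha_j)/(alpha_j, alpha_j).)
The matrix has rank 3 with 2's on the diagonal. Reading the off-diagonal entries as Dynkin edges (a single edge where a_ij = a_ji = -1; a double or triple edge where a_ij * a_ji = 2 or 3), the diagram is a chain of 3 nodes with a double edge at one end; the terminal node there is the unique short simple root (B_3). One simple-root ordering that puts it in standard form is (alpha_1, alpha_2, alpha_3). So the algebra is type B_3, i.e. so(7).

B3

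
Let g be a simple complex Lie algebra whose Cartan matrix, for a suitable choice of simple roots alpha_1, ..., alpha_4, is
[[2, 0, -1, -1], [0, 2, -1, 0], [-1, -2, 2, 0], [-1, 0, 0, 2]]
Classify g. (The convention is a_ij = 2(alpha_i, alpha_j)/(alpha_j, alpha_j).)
The matrix has rank 4 with 2's on the diagonal. Reading the off-diagonal entries as Dynkin edges (a single edge where a_ij = a_ji = -1; a double or triple edge where a_ij * a_ji = 2 or 3), the diagram is a chain of 4 nodes with a double edge at one end; the terminal node there is the unique short simple root (B_4). One simple-root ordering that puts it in standard form is (alpha_4, alpha_1, alpha_3, alpha_2). So the algebra is type B_4, i.e. so(9).

B4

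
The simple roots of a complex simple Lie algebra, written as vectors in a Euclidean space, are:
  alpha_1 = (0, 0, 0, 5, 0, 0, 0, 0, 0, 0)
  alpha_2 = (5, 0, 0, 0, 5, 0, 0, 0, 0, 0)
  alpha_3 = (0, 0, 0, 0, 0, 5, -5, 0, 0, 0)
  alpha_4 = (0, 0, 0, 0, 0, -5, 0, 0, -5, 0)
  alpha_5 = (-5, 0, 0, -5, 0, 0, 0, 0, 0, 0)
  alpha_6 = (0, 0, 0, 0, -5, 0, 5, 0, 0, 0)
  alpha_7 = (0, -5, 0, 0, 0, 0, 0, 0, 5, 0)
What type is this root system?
type B_7

Compute the Cartan integers a_ij = 2(alpha_i, alpha_j)/(alpha_j, alpha_j); the resulting 7x7 Cartan matrix is
[[2, 0, 0, 0, -1, 0, 0], [0, 2, 0, 0, -1, -1, 0], [0, 0, 2, -1, 0, -1, 0], [0, 0, -1, 2, 0, 0, -1], [-2, -1, 0, 0, 2, 0, 0], [0, -1, -1, 0, 0, 2, 0], [0, 0, 0, -1, 0, 0, 2]].
The roots have two lengths (squared-length ratio 2:1); the short ones are alpha_{1}. The associated Dynkin diagram is a chain of 7 nodes with a double edge at one end; the terminal node there is the unique short simple root (B_7), so the type is B_7 (the algebra so(15)).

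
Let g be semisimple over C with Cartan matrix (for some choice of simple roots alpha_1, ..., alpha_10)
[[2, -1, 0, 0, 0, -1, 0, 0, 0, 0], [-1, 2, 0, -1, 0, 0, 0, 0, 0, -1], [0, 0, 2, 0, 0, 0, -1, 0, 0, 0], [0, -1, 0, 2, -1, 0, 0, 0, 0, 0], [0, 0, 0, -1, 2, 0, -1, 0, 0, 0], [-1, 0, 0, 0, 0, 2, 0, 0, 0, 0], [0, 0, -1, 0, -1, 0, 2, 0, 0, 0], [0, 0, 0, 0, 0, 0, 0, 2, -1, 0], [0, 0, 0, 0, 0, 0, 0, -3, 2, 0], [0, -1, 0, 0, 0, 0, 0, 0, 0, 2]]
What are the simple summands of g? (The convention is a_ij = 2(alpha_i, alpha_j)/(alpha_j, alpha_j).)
The diagram associated to this matrix has two connected components: the simple roots {alpha_1, alpha_2, alpha_3, alpha_4, alpha_5, alpha_6, alpha_7, alpha_10} form a chain of 7 nodes with one extra node attached to the third node from one end (E_8), and {alpha_8, alpha_9} form two nodes joined by a triple edge (G_2). A semisimple Lie algebra decomposes uniquely as the direct sum of simple ideals, one per connected component of its Dynkin diagram, so g ≅ E_8 ⊕ G_2 (dimension 248 + 14 = 262).

E_8 + G_2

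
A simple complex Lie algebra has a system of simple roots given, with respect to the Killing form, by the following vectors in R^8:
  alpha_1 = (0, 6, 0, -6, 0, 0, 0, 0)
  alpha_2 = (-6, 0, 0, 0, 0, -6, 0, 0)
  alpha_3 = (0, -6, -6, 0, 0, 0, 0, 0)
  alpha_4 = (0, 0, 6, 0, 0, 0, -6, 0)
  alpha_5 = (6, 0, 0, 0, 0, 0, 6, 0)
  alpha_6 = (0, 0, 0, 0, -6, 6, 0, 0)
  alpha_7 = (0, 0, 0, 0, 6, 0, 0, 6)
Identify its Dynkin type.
Compute the Cartan integers a_ij = 2(alpha_i, alpha_j)/(alpha_j, alpha_j); the resulting 7x7 Cartan matrix is
[[2, 0, -1, 0, 0, 0, 0], [0, 2, 0, 0, -1, -1, 0], [-1, 0, 2, -1, 0, 0, 0], [0, 0, -1, 2, -1, 0, 0], [0, -1, 0, -1, 2, 0, 0], [0, -1, 0, 0, 0, 2, -1], [0, 0, 0, 0, 0, -1, 2]].
All simple roots have the same length, so the diagram is simply laced. The associated Dynkin diagram is a chain of 7 nodes with single edges (A_7), so the type is A_7 (the algebra sl(8)).

A7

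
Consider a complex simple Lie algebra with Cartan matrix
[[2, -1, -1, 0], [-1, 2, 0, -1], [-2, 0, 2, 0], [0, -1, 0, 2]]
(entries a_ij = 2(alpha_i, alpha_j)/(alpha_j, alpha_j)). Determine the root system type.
The matrix has rank 4 with 2's on the diagonal. Reading the off-diagonal entries as Dynkin edges (a single edge where a_ij = a_ji = -1; a double or triple edge where a_ij * a_ji = 2 or 3), the diagram is a chain of 4 nodes with a double edge at one end; the terminal node there is the unique long simple root (C_4). One simple-root ordering that puts it in standard form is (alpha_4, alpha_2, alpha_1, alpha_3). So the algebra is type C_4, i.e. sp(8).

C_4 (sp(8))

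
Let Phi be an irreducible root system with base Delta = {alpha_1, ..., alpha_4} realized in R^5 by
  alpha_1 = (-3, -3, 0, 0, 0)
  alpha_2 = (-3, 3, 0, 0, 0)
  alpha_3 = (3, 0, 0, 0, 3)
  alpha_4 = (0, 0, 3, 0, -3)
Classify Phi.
Compute the Cartan integers a_ij = 2(alpha_i, alpha_j)/(alpha_j, alpha_j); the resulting 4x4 Cartan matrix is
[[2, 0, -1, 0], [0, 2, -1, 0], [-1, -1, 2, -1], [0, 0, -1, 2]].
All simple roots have the same length, so the diagram is simply laced. The associated Dynkin diagram is a chain of 2 nodes with a fork of two nodes at one end (D_4), so the type is D_4 (the algebra so(8)).

D_4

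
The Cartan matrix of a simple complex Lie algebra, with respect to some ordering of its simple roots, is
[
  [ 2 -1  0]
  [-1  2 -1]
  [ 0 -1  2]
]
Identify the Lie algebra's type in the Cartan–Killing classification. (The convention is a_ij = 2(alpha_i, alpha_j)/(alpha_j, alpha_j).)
A_3

The matrix has rank 3 with 2's on the diagonal. Reading the off-diagonal entries as Dynkin edges (a single edge where a_ij = a_ji = -1; a double or triple edge where a_ij * a_ji = 2 or 3), the diagram is a chain of 3 nodes with single edges (A_3). One simple-root ordering that puts it in standard form is (alpha_1, alpha_2, alpha_3). So the algebra is type A_3, i.e. sl(4).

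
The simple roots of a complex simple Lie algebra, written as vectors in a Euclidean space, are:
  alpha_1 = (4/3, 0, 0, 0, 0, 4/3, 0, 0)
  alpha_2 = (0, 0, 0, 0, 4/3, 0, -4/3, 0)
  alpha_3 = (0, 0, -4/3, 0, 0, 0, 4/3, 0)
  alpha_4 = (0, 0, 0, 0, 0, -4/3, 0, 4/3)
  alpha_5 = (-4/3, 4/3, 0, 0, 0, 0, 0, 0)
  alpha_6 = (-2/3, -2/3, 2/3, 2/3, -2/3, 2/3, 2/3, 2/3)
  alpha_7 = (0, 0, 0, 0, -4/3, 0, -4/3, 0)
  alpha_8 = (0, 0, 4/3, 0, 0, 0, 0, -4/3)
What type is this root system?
type E_8

Compute the Cartan integers a_ij = 2(alpha_i, alpha_j)/(alpha_j, alpha_j); the resulting 8x8 Cartan matrix is
[[2, 0, 0, -1, -1, 0, 0, 0], [0, 2, -1, 0, 0, -1, 0, 0], [0, -1, 2, 0, 0, 0, -1, -1], [-1, 0, 0, 2, 0, 0, 0, -1], [-1, 0, 0, 0, 2, 0, 0, 0], [0, -1, 0, 0, 0, 2, 0, 0], [0, 0, -1, 0, 0, 0, 2, 0], [0, 0, -1, -1, 0, 0, 0, 2]].
All simple roots have the same length, so the diagram is simply laced. The associated Dynkin diagram is a chain of 7 nodes with one extra node attached to the third node from one end (E_8), so the type is E_8.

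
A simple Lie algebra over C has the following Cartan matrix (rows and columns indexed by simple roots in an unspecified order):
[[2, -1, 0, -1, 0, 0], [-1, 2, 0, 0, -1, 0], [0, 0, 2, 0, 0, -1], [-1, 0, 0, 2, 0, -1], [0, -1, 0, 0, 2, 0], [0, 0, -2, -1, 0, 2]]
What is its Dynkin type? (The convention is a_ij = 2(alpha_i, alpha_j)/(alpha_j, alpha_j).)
type B_6

The matrix has rank 6 with 2's on the diagonal. Reading the off-diagonal entries as Dynkin edges (a single edge where a_ij = a_ji = -1; a double or triple edge where a_ij * a_ji = 2 or 3), the diagram is a chain of 6 nodes with a double edge at one end; the terminal node there is the unique short simple root (B_6). One simple-root ordering that puts it in standard form is (alpha_5, alpha_2, alpha_1, alpha_4, alpha_6, alpha_3). So the algebra is type B_6, i.e. so(13).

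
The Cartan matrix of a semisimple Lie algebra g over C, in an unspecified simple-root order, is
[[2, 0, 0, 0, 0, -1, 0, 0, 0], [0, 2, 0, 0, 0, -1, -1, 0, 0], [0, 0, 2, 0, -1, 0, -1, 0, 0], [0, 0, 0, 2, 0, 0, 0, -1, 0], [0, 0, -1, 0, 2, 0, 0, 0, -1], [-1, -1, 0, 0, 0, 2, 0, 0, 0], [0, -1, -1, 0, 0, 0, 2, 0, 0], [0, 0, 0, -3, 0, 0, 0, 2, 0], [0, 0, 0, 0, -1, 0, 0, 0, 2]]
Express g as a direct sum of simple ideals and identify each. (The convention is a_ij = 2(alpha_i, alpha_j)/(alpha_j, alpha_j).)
The diagram associated to this matrix has two connected components: the simple roots {alpha_1, alpha_2, alpha_3, alpha_5, alpha_6, alpha_7, alpha_9} form a chain of 7 nodes with single edges (A_7), and {alpha_4, alpha_8} form two nodes joined by a triple edge (G_2). A semisimple Lie algebra decomposes uniquely as the direct sum of simple ideals, one per connected component of its Dynkin diagram, so g ≅ A_7 ⊕ G_2 (dimension 63 + 14 = 77).

type A_7 ⊕ type G_2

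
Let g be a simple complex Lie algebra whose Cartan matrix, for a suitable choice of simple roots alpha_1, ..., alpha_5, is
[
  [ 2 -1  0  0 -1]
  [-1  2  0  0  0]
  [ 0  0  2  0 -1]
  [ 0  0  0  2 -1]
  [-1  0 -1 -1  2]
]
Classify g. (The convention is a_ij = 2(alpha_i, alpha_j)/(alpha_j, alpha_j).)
The matrix has rank 5 with 2's on the diagonal. Reading the off-diagonal entries as Dynkin edges (a single edge where a_ij = a_ji = -1; a double or triple edge where a_ij * a_ji = 2 or 3), the diagram is a chain of 3 nodes with a fork of two nodes at one end (D_5). One simple-root ordering that puts it in standard form is (alpha_2, alpha_1, alpha_5, alpha_3, alpha_4). So the algebra is type D_5, i.e. so(10).

D_5 (so(10))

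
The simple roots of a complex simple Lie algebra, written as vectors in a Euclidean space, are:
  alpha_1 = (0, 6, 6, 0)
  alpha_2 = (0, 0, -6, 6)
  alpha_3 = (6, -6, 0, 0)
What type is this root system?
A_3 (sl(4))

Compute the Cartan integers a_ij = 2(alpha_i, alpha_j)/(alpha_j, alpha_j); the resulting 3x3 Cartan matrix is
[[2, -1, -1], [-1, 2, 0], [-1, 0, 2]].
All simple roots have the same length, so the diagram is simply laced. The associated Dynkin diagram is a chain of 3 nodes with single edges (A_3), so the type is A_3 (the algebra sl(4)).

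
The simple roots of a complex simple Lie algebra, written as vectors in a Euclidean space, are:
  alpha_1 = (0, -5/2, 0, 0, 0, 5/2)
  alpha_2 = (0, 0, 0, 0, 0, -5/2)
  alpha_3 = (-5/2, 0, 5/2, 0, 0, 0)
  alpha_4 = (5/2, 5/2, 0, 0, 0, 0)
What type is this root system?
Compute the Cartan integers a_ij = 2(alpha_i, alpha_j)/(alpha_j, alpha_j); the resulting 4x4 Cartan matrix is
[[2, -2, 0, -1], [-1, 2, 0, 0], [0, 0, 2, -1], [-1, 0, -1, 2]].
The roots have two lengths (squared-length ratio 2:1); the short ones are alpha_{2}. The associated Dynkin diagram is a chain of 4 nodes with a double edge at one end; the terminal node there is the unique short simple root (B_4), so the type is B_4 (the algebra so(9)).

B_4 (so(9))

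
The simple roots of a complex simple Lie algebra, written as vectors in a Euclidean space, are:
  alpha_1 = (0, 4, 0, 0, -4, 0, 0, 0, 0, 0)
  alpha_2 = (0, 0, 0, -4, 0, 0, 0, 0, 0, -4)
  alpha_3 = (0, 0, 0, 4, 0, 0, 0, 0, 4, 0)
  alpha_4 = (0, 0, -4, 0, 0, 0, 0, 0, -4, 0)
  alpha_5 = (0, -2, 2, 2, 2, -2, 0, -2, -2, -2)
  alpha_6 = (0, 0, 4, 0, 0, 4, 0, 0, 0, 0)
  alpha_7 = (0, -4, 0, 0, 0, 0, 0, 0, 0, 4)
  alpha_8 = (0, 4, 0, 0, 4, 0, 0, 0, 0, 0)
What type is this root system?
Compute the Cartan integers a_ij = 2(alpha_i, alpha_j)/(alpha_j, alpha_j); the resulting 8x8 Cartan matrix is
[[2, 0, 0, 0, -1, 0, -1, 0], [0, 2, -1, 0, 0, 0, -1, 0], [0, -1, 2, -1, 0, 0, 0, 0], [0, 0, -1, 2, 0, -1, 0, 0], [-1, 0, 0, 0, 2, 0, 0, 0], [0, 0, 0, -1, 0, 2, 0, 0], [-1, -1, 0, 0, 0, 0, 2, -1], [0, 0, 0, 0, 0, 0, -1, 2]].
All simple roots have the same length, so the diagram is simply laced. The associated Dynkin diagram is a chain of 7 nodes with one extra node attached to the third node from one end (E_8), so the type is E_8.

type E_8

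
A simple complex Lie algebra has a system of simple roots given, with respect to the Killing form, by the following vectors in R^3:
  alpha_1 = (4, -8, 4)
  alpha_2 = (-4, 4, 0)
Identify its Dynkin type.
type G_2

Compute the Cartan integers a_ij = 2(alpha_i, alpha_j)/(alpha_j, alpha_j); the resulting 2x2 Cartan matrix is
[[2, -3], [-1, 2]].
The roots have two lengths (squared-length ratio 3:1); the short ones are alpha_{2}. The associated Dynkin diagram is two nodes joined by a triple edge (G_2), so the type is G_2.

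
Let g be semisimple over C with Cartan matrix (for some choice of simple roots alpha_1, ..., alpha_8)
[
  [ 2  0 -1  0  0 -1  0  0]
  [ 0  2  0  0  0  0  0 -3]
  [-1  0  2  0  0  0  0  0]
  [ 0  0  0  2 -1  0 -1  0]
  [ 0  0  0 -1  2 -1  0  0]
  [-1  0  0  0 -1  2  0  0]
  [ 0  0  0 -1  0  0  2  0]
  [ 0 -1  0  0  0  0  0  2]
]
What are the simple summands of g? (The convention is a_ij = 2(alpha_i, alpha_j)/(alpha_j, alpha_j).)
A_6 (sl(7)) ⊕ G_2

The diagram associated to this matrix has two connected components: the simple roots {alpha_1, alpha_3, alpha_4, alpha_5, alpha_6, alpha_7} form a chain of 6 nodes with single edges (A_6), and {alpha_2, alpha_8} form two nodes joined by a triple edge (G_2). A semisimple Lie algebra decomposes uniquely as the direct sum of simple ideals, one per connected component of its Dynkin diagram, so g ≅ A_6 ⊕ G_2 (dimension 48 + 14 = 62).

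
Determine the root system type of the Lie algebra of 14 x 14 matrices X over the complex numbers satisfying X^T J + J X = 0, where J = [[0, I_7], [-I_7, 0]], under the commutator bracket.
This is sp(14), which has dimension 14(14+1)/2 = 105 and rank 14/2 = 7. In the classification of classical Lie algebras, the symplectic algebra sp(2n) has type C_n; here n = 7, so the Dynkin diagram is a chain of 7 nodes with a double edge at one end; the terminal node there is the unique long simple root (C_7). Hence the type is C_7.

type C_7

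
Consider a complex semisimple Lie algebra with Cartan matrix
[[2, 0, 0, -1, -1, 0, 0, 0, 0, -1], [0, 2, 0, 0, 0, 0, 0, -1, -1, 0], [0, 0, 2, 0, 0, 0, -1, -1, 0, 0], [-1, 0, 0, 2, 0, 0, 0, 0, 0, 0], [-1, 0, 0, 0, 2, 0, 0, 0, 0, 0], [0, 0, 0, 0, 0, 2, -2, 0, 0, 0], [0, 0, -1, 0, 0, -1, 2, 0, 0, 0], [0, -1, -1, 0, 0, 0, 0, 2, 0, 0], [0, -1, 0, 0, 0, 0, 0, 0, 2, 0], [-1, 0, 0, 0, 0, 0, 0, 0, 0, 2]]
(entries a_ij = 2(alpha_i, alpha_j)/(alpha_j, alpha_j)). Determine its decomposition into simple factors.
type C_6 + type D_4

The diagram associated to this matrix has two connected components: the simple roots {alpha_2, alpha_3, alpha_6, alpha_7, alpha_8, alpha_9} form a chain of 6 nodes with a double edge at one end; the terminal node there is the unique long simple root (C_6), and {alpha_1, alpha_4, alpha_5, alpha_10} form a chain of 2 nodes with a fork of two nodes at one end (D_4). A semisimple Lie algebra decomposes uniquely as the direct sum of simple ideals, one per connected component of its Dynkin diagram, so g ≅ C_6 ⊕ D_4 (dimension 78 + 28 = 106).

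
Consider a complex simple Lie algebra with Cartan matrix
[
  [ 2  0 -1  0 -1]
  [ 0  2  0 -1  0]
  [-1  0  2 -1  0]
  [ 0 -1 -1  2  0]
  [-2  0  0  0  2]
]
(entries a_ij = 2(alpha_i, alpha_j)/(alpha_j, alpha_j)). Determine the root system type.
C5

The matrix has rank 5 with 2's on the diagonal. Reading the off-diagonal entries as Dynkin edges (a single edge where a_ij = a_ji = -1; a double or triple edge where a_ij * a_ji = 2 or 3), the diagram is a chain of 5 nodes with a double edge at one end; the terminal node there is the unique long simple root (C_5). One simple-root ordering that puts it in standard form is (alpha_2, alpha_4, alpha_3, alpha_1, alpha_5). So the algebra is type C_5, i.e. sp(10).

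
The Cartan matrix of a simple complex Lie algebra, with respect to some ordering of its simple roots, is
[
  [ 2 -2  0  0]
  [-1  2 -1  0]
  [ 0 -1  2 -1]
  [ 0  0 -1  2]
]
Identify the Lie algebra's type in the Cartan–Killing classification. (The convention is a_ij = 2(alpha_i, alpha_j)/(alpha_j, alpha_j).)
C4

The matrix has rank 4 with 2's on the diagonal. Reading the off-diagonal entries as Dynkin edges (a single edge where a_ij = a_ji = -1; a double or triple edge where a_ij * a_ji = 2 or 3), the diagram is a chain of 4 nodes with a double edge at one end; the terminal node there is the unique long simple root (C_4). One simple-root ordering that puts it in standard form is (alpha_4, alpha_3, alpha_2, alpha_1). So the algebra is type C_4, i.e. sp(8).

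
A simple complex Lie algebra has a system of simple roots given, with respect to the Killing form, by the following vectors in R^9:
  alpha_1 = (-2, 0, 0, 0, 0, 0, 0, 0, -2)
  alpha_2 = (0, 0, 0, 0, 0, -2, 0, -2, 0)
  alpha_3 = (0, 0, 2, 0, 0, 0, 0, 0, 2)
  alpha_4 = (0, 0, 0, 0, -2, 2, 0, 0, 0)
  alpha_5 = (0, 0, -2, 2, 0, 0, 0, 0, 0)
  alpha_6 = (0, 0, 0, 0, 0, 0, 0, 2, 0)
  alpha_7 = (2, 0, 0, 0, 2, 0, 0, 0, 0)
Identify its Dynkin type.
Compute the Cartan integers a_ij = 2(alpha_i, alpha_j)/(alpha_j, alpha_j); the resulting 7x7 Cartan matrix is
[[2, 0, -1, 0, 0, 0, -1], [0, 2, 0, -1, 0, -2, 0], [-1, 0, 2, 0, -1, 0, 0], [0, -1, 0, 2, 0, 0, -1], [0, 0, -1, 0, 2, 0, 0], [0, -1, 0, 0, 0, 2, 0], [-1, 0, 0, -1, 0, 0, 2]].
The roots have two lengths (squared-length ratio 2:1); the short ones are alpha_{6}. The associated Dynkin diagram is a chain of 7 nodes with a double edge at one end; the terminal node there is the unique short simple root (B_7), so the type is B_7 (the algebra so(15)).

B_7 (so(15))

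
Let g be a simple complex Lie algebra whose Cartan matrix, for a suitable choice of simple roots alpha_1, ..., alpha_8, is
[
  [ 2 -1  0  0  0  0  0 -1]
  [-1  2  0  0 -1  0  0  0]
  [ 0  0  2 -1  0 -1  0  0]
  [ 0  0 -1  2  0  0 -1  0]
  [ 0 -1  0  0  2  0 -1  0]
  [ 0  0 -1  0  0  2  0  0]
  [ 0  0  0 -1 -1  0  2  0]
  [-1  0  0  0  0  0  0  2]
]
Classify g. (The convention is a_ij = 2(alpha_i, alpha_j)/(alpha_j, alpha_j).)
A8

The matrix has rank 8 with 2's on the diagonal. Reading the off-diagonal entries as Dynkin edges (a single edge where a_ij = a_ji = -1; a double or triple edge where a_ij * a_ji = 2 or 3), the diagram is a chain of 8 nodes with single edges (A_8). One simple-root ordering that puts it in standard form is (alpha_8, alpha_1, alpha_2, alpha_5, alpha_7, alpha_4, alpha_3, alpha_6). So the algebra is type A_8, i.e. sl(9).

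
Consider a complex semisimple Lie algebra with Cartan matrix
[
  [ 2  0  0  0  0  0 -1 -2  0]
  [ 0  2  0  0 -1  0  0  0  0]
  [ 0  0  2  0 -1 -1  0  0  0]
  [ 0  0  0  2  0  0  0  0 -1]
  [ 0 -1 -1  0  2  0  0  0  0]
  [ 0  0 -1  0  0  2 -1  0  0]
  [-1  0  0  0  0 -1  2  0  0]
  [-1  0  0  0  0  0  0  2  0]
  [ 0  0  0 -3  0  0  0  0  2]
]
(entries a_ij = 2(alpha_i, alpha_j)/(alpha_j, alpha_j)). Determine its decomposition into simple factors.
The diagram associated to this matrix has two connected components: the simple roots {alpha_1, alpha_2, alpha_3, alpha_5, alpha_6, alpha_7, alpha_8} form a chain of 7 nodes with a double edge at one end; the terminal node there is the unique short simple root (B_7), and {alpha_4, alpha_9} form two nodes joined by a triple edge (G_2). A semisimple Lie algebra decomposes uniquely as the direct sum of simple ideals, one per connected component of its Dynkin diagram, so g ≅ B_7 ⊕ G_2 (dimension 105 + 14 = 119).

B_7 (so(15)) + G_2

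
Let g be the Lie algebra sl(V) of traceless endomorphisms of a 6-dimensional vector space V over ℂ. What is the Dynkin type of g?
A_5 (sl(6))

This is sl(6), which has dimension 6^2 - 1 = 35 and rank 6 - 1 = 5 (a Cartan subalgebra is the diagonal traceless matrices). In the classification of classical Lie algebras, the special linear algebra sl(n+1) has type A_n; here n = 5, so the Dynkin diagram is a chain of 5 nodes with single edges (A_5). Hence the type is A_5.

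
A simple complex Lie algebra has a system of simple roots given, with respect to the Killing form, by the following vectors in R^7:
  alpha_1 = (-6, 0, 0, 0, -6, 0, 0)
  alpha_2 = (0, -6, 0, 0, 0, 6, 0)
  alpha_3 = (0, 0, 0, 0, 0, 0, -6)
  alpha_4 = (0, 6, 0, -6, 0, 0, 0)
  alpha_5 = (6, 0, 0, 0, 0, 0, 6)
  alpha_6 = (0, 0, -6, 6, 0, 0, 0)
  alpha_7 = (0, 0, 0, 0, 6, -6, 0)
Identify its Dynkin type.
Compute the Cartan integers a_ij = 2(alpha_i, alpha_j)/(alpha_j, alpha_j); the resulting 7x7 Cartan matrix is
[[2, 0, 0, 0, -1, 0, -1], [0, 2, 0, -1, 0, 0, -1], [0, 0, 2, 0, -1, 0, 0], [0, -1, 0, 2, 0, -1, 0], [-1, 0, -2, 0, 2, 0, 0], [0, 0, 0, -1, 0, 2, 0], [-1, -1, 0, 0, 0, 0, 2]].
The roots have two lengths (squared-length ratio 2:1); the short ones are alpha_{3}. The associated Dynkin diagram is a chain of 7 nodes with a double edge at one end; the terminal node there is the unique short simple root (B_7), so the type is B_7 (the algebra so(15)).

B_7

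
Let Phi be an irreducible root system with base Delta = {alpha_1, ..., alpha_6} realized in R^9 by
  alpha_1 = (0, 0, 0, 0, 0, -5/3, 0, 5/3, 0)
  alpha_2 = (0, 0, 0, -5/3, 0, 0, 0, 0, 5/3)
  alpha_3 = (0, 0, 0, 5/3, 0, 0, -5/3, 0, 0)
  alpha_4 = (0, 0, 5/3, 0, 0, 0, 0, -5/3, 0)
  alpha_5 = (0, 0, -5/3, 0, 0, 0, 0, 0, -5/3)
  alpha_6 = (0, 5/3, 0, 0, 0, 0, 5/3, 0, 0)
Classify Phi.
Compute the Cartan integers a_ij = 2(alpha_i, alpha_j)/(alpha_j, alpha_j); the resulting 6x6 Cartan matrix is
[[2, 0, 0, -1, 0, 0], [0, 2, -1, 0, -1, 0], [0, -1, 2, 0, 0, -1], [-1, 0, 0, 2, -1, 0], [0, -1, 0, -1, 2, 0], [0, 0, -1, 0, 0, 2]].
All simple roots have the same length, so the diagram is simply laced. The associated Dynkin diagram is a chain of 6 nodes with single edges (A_6), so the type is A_6 (the algebra sl(7)).

A6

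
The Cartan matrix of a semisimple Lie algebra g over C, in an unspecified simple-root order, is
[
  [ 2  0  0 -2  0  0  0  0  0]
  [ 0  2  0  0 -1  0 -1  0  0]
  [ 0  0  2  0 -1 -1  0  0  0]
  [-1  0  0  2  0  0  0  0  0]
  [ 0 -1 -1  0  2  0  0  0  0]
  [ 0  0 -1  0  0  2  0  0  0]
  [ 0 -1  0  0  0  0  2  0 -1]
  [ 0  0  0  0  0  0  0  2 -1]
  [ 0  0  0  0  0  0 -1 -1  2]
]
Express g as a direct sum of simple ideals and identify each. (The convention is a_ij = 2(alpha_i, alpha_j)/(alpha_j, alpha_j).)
The diagram associated to this matrix has two connected components: the simple roots {alpha_2, alpha_3, alpha_5, alpha_6, alpha_7, alpha_8, alpha_9} form a chain of 7 nodes with single edges (A_7), and {alpha_1, alpha_4} form a chain of 2 nodes with a double edge at one end; the terminal node there is the unique short simple root (B_2). A semisimple Lie algebra decomposes uniquely as the direct sum of simple ideals, one per connected component of its Dynkin diagram, so g ≅ A_7 ⊕ B_2 (dimension 63 + 10 = 73).

A_7 + B_2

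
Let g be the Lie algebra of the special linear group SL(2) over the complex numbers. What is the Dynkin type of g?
A_1 (sl(2))

This is sl(2), which has dimension 2^2 - 1 = 3 and rank 2 - 1 = 1 (a Cartan subalgebra is the diagonal traceless matrices). In the classification of classical Lie algebras, the special linear algebra sl(n+1) has type A_n; here n = 1, so the Dynkin diagram is a chain of 1 nodes with single edges (A_1). Hence the type is A_1.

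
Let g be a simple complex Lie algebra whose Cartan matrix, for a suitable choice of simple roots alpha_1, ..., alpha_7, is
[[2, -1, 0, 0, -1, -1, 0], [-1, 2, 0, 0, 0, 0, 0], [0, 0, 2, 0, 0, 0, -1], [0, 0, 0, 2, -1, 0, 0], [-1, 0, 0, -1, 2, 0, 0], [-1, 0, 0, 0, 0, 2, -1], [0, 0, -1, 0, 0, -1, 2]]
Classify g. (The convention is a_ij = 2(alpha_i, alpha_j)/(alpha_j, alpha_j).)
E_7

The matrix has rank 7 with 2's on the diagonal. Reading the off-diagonal entries as Dynkin edges (a single edge where a_ij = a_ji = -1; a double or triple edge where a_ij * a_ji = 2 or 3), the diagram is a chain of 6 nodes with one extra node attached to the third node from one end (E_7). One simple-root ordering that puts it in standard form is (alpha_4, alpha_2, alpha_5, alpha_1, alpha_6, alpha_7, alpha_3). So the algebra is type E_7.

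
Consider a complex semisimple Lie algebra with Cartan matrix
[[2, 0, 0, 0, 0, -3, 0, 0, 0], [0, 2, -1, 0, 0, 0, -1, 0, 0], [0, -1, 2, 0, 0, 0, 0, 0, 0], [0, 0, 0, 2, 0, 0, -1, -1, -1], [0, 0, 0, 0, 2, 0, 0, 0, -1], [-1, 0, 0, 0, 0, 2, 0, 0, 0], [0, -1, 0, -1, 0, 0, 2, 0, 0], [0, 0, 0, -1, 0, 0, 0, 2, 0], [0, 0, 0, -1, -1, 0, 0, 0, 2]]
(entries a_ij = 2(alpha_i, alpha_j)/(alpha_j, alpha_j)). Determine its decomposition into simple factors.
type E_7 ⊕ type G_2

The diagram associated to this matrix has two connected components: the simple roots {alpha_2, alpha_3, alpha_4, alpha_5, alpha_7, alpha_8, alpha_9} form a chain of 6 nodes with one extra node attached to the third node from one end (E_7), and {alpha_1, alpha_6} form two nodes joined by a triple edge (G_2). A semisimple Lie algebra decomposes uniquely as the direct sum of simple ideals, one per connected component of its Dynkin diagram, so g ≅ E_7 ⊕ G_2 (dimension 133 + 14 = 147).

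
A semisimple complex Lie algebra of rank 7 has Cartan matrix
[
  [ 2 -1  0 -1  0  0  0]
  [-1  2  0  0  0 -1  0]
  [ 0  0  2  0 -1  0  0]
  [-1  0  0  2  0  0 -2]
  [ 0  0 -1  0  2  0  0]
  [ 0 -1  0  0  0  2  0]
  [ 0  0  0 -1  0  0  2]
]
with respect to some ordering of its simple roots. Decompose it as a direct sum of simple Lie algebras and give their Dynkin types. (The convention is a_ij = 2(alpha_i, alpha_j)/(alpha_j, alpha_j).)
A2 ⊕ B5

The diagram associated to this matrix has two connected components: the simple roots {alpha_3, alpha_5} form a chain of 2 nodes with single edges (A_2), and {alpha_1, alpha_2, alpha_4, alpha_6, alpha_7} form a chain of 5 nodes with a double edge at one end; the terminal node there is the unique short simple root (B_5). A semisimple Lie algebra decomposes uniquely as the direct sum of simple ideals, one per connected component of its Dynkin diagram, so g ≅ A_2 ⊕ B_5 (dimension 8 + 55 = 63).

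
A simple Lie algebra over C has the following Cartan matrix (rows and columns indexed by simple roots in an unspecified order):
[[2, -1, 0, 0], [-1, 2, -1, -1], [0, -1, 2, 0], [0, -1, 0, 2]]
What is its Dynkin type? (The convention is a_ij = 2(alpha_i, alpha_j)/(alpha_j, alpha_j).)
D4

The matrix has rank 4 with 2's on the diagonal. Reading the off-diagonal entries as Dynkin edges (a single edge where a_ij = a_ji = -1; a double or triple edge where a_ij * a_ji = 2 or 3), the diagram is a chain of 2 nodes with a fork of two nodes at one end (D_4). One simple-root ordering that puts it in standard form is (alpha_1, alpha_2, alpha_3, alpha_4). So the algebra is type D_4, i.e. so(8).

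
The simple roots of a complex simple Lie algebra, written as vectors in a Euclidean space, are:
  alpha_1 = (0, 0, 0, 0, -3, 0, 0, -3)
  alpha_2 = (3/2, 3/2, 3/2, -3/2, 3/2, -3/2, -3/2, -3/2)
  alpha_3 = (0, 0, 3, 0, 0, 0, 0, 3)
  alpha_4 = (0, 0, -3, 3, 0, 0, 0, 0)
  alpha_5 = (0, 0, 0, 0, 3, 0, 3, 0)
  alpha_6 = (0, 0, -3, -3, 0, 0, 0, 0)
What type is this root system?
Compute the Cartan integers a_ij = 2(alpha_i, alpha_j)/(alpha_j, alpha_j); the resulting 6x6 Cartan matrix is
[[2, 0, -1, 0, -1, 0], [0, 2, 0, -1, 0, 0], [-1, 0, 2, -1, 0, -1], [0, -1, -1, 2, 0, 0], [-1, 0, 0, 0, 2, 0], [0, 0, -1, 0, 0, 2]].
All simple roots have the same length, so the diagram is simply laced. The associated Dynkin diagram is a chain of 5 nodes with one extra node attached to the third node from one end (E_6), so the type is E_6.

E6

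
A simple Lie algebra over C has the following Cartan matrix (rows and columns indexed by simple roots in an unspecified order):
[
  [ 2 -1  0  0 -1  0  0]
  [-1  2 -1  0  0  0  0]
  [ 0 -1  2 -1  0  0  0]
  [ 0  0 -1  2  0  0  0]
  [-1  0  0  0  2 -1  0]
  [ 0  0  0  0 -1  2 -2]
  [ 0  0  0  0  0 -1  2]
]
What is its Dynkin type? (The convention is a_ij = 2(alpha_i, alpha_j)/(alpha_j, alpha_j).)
B_7 (so(15))

The matrix has rank 7 with 2's on the diagonal. Reading the off-diagonal entries as Dynkin edges (a single edge where a_ij = a_ji = -1; a double or triple edge where a_ij * a_ji = 2 or 3), the diagram is a chain of 7 nodes with a double edge at one end; the terminal node there is the unique short simple root (B_7). One simple-root ordering that puts it in standard form is (alpha_4, alpha_3, alpha_2, alpha_1, alpha_5, alpha_6, alpha_7). So the algebra is type B_7, i.e. so(15).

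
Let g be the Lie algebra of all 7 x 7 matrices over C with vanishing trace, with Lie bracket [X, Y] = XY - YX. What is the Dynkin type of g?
A6

This is sl(7), which has dimension 7^2 - 1 = 48 and rank 7 - 1 = 6 (a Cartan subalgebra is the diagonal traceless matrices). In the classification of classical Lie algebras, the special linear algebra sl(n+1) has type A_n; here n = 6, so the Dynkin diagram is a chain of 6 nodes with single edges (A_6). Hence the type is A_6.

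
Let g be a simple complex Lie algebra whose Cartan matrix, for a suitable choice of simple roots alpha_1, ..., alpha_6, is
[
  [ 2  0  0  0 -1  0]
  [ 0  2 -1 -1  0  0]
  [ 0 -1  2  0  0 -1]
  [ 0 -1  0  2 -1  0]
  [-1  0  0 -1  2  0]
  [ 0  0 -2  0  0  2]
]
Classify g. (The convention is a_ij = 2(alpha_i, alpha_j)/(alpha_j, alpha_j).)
The matrix has rank 6 with 2's on the diagonal. Reading the off-diagonal entries as Dynkin edges (a single edge where a_ij = a_ji = -1; a double or triple edge where a_ij * a_ji = 2 or 3), the diagram is a chain of 6 nodes with a double edge at one end; the terminal node there is the unique long simple root (C_6). One simple-root ordering that puts it in standard form is (alpha_1, alpha_5, alpha_4, alpha_2, alpha_3, alpha_6). So the algebra is type C_6, i.e. sp(12).

C_6 (sp(12))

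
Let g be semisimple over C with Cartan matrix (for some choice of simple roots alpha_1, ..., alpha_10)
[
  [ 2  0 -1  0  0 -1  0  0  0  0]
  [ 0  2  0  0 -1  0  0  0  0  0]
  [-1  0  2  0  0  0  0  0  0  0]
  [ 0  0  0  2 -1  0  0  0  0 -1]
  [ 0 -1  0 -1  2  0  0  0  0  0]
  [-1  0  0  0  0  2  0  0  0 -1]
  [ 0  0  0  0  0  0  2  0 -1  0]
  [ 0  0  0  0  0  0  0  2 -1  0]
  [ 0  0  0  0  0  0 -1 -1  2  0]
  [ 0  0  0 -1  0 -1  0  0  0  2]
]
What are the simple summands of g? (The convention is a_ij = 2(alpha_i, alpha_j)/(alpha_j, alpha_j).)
The diagram associated to this matrix has two connected components: the simple roots {alpha_7, alpha_8, alpha_9} form a chain of 3 nodes with single edges (A_3), and {alpha_1, alpha_2, alpha_3, alpha_4, alpha_5, alpha_6, alpha_10} form a chain of 7 nodes with single edges (A_7). A semisimple Lie algebra decomposes uniquely as the direct sum of simple ideals, one per connected component of its Dynkin diagram, so g ≅ A_3 ⊕ A_7 (dimension 15 + 63 = 78).

A_3 (sl(4)) ⊕ A_7 (sl(8))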